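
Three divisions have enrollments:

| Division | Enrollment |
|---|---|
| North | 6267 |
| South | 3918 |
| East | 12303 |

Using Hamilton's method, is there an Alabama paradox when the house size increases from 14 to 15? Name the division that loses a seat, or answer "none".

none

At 14 seats: North 4, South 2, East 8.
At 15 seats: North 4, South 3, East 8.
No division's allocation decreased.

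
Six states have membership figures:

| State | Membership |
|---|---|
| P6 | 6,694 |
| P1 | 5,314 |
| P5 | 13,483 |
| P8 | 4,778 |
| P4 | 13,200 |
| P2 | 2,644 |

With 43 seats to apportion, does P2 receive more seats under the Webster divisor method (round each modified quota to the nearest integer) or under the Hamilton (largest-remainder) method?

Hamilton

Webster: P6 6, P1 5, P5 13, P8 5, P4 12, P2 2.
Hamilton: P6 6, P1 5, P5 13, P8 4, P4 12, P2 3.
P2 gets 2 under Webster and 3 under Hamilton.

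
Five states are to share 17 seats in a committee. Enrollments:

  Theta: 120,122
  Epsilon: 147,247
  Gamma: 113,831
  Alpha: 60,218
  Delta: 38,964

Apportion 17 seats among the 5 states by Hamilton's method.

Total 480382; standard divisor 480382/17 ≈ 28257.765.
Standard quotas: Theta 4.2509, Epsilon 5.2109, Gamma 4.0283, Alpha 2.1310, Delta 1.3789.
Lower quotas: Theta 4, Epsilon 5, Gamma 4, Alpha 2, Delta 1 (sum 16, leaving 1 seat).
Remainders in descending order: Delta 0.3789, Theta 0.2509, Epsilon 0.2109, Alpha 0.1310, Gamma 0.0283.
Largest remainder: Delta receives the extra seat.

Theta 4, Epsilon 5, Gamma 4, Alpha 2, Delta 2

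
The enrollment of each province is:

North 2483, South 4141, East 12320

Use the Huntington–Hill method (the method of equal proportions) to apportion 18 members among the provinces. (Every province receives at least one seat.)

With divisor 1043: modified quotas North 2.381, South 3.970, East 11.812.
Geometric-mean thresholds: North √(2·3)=2.449, South √(3·4)=3.464, East √(11·12)=11.489.
Each quota rounded against its threshold gives North 2, South 4, East 12 (total 18).

North=2; South=4; East=12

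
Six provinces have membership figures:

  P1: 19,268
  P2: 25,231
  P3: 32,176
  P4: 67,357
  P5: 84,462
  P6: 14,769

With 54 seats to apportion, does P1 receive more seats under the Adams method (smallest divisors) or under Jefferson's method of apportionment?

Adams

Adams: P1 5, P2 6, P3 7, P4 14, P5 18, P6 4.
Jefferson: P1 4, P2 5, P3 7, P4 15, P5 20, P6 3.
P1 gets 5 under Adams and 4 under Jefferson.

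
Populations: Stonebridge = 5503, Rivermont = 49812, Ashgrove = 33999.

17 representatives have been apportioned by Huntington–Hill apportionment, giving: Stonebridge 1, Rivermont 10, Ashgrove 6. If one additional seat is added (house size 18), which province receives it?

Ashgrove

Priority for the next seat is population ÷ (√(s·(s+1))).
Priorities: Stonebridge 3891.209, Rivermont 4749.388, Ashgrove 5246.160.
Highest priority: Ashgrove.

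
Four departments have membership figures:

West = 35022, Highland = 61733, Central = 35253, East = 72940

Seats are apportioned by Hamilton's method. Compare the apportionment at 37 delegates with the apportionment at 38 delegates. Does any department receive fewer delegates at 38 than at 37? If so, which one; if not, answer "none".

none

At 37 seats: West 6, Highland 11, Central 7, East 13.
At 38 seats: West 6, Highland 11, Central 7, East 14.
No department's allocation decreased.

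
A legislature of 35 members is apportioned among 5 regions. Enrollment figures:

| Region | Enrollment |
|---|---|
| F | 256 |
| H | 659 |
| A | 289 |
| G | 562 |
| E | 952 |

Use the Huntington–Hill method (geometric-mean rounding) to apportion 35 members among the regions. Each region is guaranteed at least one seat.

With divisor 77: modified quotas F 3.325, H 8.558, A 3.753, G 7.299, E 12.364.
Geometric-mean thresholds: F √(3·4)=3.464, H √(8·9)=8.485, A √(3·4)=3.464, G √(7·8)=7.483, E √(12·13)=12.490.
Each quota rounded against its threshold gives F 3, H 9, A 4, G 7, E 12 (total 35).

F 3, H 9, A 4, G 7, E 12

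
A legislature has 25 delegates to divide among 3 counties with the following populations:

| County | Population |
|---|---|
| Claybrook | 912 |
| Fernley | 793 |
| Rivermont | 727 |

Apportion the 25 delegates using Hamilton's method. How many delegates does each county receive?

Standard divisor: 2432 ÷ 25 ≈ 97.28.
Standard quotas: Claybrook 9.375, Fernley 8.152, Rivermont 7.473.
Lower quotas: Claybrook 9, Fernley 8, Rivermont 7 (sum 24, leaving 1 seat).
Remainders in descending order: Rivermont 0.473, Claybrook 0.375, Fernley 0.152.
Largest remainder: Rivermont receives the extra seat.

Claybrook: 9, Fernley: 8, Rivermont: 8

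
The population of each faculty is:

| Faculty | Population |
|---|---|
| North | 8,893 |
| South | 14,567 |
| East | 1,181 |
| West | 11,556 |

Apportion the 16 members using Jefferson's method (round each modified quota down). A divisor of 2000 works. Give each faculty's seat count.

With modified divisor 2000: modified quotas North 4.447, South 7.284, East 0.591, West 5.778.
Rounding down: North 4, South 7, East 0, West 5 (total 16).

North 4, South 7, East 0, West 5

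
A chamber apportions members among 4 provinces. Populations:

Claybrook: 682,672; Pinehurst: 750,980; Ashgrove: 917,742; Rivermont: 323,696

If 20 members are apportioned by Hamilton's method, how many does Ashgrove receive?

The standard divisor is 2675090/20 ≈ 133754.5.
Standard quotas: Claybrook 5.1039, Pinehurst 5.6146, Ashgrove 6.8614, Rivermont 2.4201.
Lower quotas: Claybrook 5, Pinehurst 5, Ashgrove 6, Rivermont 2 (sum 18, leaving 2 seats).
Remainders in descending order: Ashgrove 0.8614, Pinehurst 0.6146, Rivermont 0.4201, Claybrook 0.1039.
The surplus seats go to Ashgrove, Pinehurst.
Ashgrove receives 7.

7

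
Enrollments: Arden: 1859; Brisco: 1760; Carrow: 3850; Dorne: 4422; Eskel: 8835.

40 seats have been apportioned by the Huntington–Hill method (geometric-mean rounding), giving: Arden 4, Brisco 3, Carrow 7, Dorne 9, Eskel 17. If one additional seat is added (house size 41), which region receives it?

Priority for the next seat is population ÷ (√(s·(s+1))).
Priorities: Arden 415.685, Brisco 508.068, Carrow 514.478, Dorne 466.120, Eskel 505.063.
Highest priority: Carrow.

Carrow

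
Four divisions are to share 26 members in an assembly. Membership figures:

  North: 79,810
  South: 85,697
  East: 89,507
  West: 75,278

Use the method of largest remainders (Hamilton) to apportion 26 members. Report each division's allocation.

Total 330292; standard divisor 330292/26 ≈ 12703.538.
Standard quotas: North 6.2825, South 6.7459, East 7.0458, West 5.9258.
Lower quotas: North 6, South 6, East 7, West 5 (sum 24, leaving 2 seats).
Remainders in descending order: West 0.9258, South 0.7459, North 0.2825, East 0.0458.
Largest remainders: West, South receive the extra seats.

North: 6, South: 7, East: 7, West: 6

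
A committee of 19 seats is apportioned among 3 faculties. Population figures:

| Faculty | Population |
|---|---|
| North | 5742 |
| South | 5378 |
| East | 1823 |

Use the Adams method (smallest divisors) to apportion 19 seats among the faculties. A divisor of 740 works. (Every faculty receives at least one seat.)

North: 8, South: 8, East: 3

With modified divisor 740: modified quotas North 7.759, South 7.268, East 2.464.
Rounding up: North 8, South 8, East 3 (total 19).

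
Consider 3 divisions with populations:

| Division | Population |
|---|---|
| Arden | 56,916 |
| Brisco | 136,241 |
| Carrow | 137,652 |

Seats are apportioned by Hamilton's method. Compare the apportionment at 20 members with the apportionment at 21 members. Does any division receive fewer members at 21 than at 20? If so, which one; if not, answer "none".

At 20 seats: Arden 4, Brisco 8, Carrow 8.
At 21 seats: Arden 3, Brisco 9, Carrow 9.
Arden drops from 4 to 3.

Arden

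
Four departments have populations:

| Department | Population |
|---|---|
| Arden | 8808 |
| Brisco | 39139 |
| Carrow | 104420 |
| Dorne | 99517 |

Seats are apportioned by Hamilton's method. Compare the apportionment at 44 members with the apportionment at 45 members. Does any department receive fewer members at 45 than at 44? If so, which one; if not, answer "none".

Arden

At 44 seats: Arden 2, Brisco 7, Carrow 18, Dorne 17.
At 45 seats: Arden 1, Brisco 7, Carrow 19, Dorne 18.
Arden drops from 2 to 1.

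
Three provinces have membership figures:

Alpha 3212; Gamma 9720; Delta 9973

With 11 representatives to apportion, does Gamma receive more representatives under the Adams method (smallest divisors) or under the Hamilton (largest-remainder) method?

Adams: Alpha 2, Gamma 4, Delta 5.
Hamilton: Alpha 1, Gamma 5, Delta 5.
Gamma gets 4 under Adams and 5 under Hamilton.

Hamilton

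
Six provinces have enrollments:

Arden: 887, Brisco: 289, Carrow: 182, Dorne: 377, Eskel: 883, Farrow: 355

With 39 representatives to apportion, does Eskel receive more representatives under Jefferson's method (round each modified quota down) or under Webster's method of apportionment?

Jefferson

Jefferson: Arden 12, Brisco 4, Carrow 2, Dorne 5, Eskel 12, Farrow 4.
Webster: Arden 12, Brisco 4, Carrow 2, Dorne 5, Eskel 11, Farrow 5.
Eskel gets 12 under Jefferson and 11 under Webster.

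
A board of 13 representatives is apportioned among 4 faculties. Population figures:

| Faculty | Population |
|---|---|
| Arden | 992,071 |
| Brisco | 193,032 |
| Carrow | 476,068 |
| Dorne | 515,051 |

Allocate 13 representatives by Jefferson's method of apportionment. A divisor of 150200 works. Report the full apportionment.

With modified divisor 150200: modified quotas Arden 6.605, Brisco 1.285, Carrow 3.170, Dorne 3.429.
Rounding down: Arden 6, Brisco 1, Carrow 3, Dorne 3 (total 13).

Arden 6, Brisco 1, Carrow 3, Dorne 3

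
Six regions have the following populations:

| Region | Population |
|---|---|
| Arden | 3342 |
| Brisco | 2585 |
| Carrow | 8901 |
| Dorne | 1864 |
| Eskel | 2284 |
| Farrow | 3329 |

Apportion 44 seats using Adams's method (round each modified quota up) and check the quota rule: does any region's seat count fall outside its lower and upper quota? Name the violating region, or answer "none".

none

Standard quotas: Arden 6.593, Brisco 5.099, Carrow 17.559, Dorne 3.677, Eskel 4.506, Farrow 6.567.
Adams allocation: Arden 7, Brisco 5, Carrow 17, Dorne 4, Eskel 5, Farrow 6.
Every allocation lies between the lower and upper quota.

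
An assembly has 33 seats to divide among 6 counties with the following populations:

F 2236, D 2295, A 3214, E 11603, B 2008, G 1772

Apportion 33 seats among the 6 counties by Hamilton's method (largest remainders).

The standard divisor is 23128/33 ≈ 700.848.
Standard quotas: F 3.1904, D 3.2746, A 4.5859, E 16.5556, B 2.8651, G 2.5284.
Lower quotas: F 3, D 3, A 4, E 16, B 2, G 2 (sum 30, leaving 3 seats).
Remainders in descending order: B 0.8651, A 0.5859, E 0.5556, G 0.5284, D 0.2746, F 0.1904.
Largest remainders: B, A, E receive the extra seats.

F: 3, D: 3, A: 5, E: 17, B: 3, G: 2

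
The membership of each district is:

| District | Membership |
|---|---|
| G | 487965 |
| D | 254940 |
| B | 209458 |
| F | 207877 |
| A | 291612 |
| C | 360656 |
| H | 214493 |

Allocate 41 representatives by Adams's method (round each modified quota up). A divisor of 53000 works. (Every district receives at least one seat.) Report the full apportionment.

G 10, D 5, B 4, F 4, A 6, C 7, H 5

With modified divisor 53000: modified quotas G 9.207, D 4.810, B 3.952, F 3.922, A 5.502, C 6.805, H 4.047.
Rounding up: G 10, D 5, B 4, F 4, A 6, C 7, H 5 (total 41).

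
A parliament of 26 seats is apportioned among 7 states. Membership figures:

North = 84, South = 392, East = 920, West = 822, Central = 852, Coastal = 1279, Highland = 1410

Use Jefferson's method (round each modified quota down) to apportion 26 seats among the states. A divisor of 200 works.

North 0; South 1; East 4; West 4; Central 4; Coastal 6; Highland 7

With modified divisor 200: modified quotas North 0.420, South 1.960, East 4.600, West 4.110, Central 4.260, Coastal 6.395, Highland 7.050.
Rounding down: North 0, South 1, East 4, West 4, Central 4, Coastal 6, Highland 7 (total 26).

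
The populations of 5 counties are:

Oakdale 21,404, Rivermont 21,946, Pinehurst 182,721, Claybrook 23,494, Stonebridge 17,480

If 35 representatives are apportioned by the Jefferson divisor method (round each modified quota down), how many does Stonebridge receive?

Standard divisor 267045/35 ≈ 7629.857; standard quotas: Oakdale 2.805, Rivermont 2.876, Pinehurst 23.948, Claybrook 3.079, Stonebridge 2.291.
Rounding down gives 2, 2, 23, 3, 2 = 32 seats, so the divisor must be adjusted.
With modified divisor 7200: modified quotas Oakdale 2.973, Rivermont 3.048, Pinehurst 25.378, Claybrook 3.263, Stonebridge 2.428.
Rounding down: Oakdale 2, Rivermont 3, Pinehurst 25, Claybrook 3, Stonebridge 2 (total 35).
Stonebridge receives 2.

2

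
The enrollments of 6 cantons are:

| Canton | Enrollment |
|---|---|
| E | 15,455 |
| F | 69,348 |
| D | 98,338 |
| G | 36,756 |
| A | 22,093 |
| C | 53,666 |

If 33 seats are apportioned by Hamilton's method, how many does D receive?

11

Standard divisor: 295656 ÷ 33 ≈ 8959.273.
Standard quotas: E 1.7250, F 7.7404, D 10.9761, G 4.1026, A 2.4659, C 5.9900.
Lower quotas: E 1, F 7, D 10, G 4, A 2, C 5 (sum 29, leaving 4 seats).
Remainders in descending order: C 0.9900, D 0.9761, F 0.7404, E 0.7250, A 0.4659, G 0.1026.
Largest remainders: C, D, F, E receive the extra seats.
D receives 11.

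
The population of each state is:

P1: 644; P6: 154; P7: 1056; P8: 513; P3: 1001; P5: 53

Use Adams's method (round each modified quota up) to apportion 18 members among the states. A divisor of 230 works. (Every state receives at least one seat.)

With modified divisor 230: modified quotas P1 2.800, P6 0.670, P7 4.591, P8 2.230, P3 4.352, P5 0.230.
Rounding up: P1 3, P6 1, P7 5, P8 3, P3 5, P5 1 (total 18).

P1=3, P6=1, P7=5, P8=3, P3=5, P5=1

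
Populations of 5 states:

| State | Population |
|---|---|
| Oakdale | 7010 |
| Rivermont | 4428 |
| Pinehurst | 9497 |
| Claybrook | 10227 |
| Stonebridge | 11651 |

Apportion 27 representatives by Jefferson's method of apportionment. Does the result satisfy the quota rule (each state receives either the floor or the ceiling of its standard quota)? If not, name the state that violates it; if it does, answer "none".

Standard quotas: Oakdale 4.421, Rivermont 2.793, Pinehurst 5.989, Claybrook 6.450, Stonebridge 7.348.
Jefferson allocation: Oakdale 4, Rivermont 3, Pinehurst 6, Claybrook 7, Stonebridge 7.
Every allocation lies between the lower and upper quota.

none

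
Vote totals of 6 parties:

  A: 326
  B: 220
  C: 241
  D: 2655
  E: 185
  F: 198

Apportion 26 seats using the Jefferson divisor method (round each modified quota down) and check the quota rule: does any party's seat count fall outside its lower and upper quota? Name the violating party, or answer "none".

Standard quotas: A 2.216, B 1.495, C 1.638, D 18.047, E 1.258, F 1.346.
Jefferson allocation: A 2, B 1, C 1, D 20, E 1, F 1.
D has quota 18.047 (lower 18, upper 19) but receives 20 — outside the quota interval.

D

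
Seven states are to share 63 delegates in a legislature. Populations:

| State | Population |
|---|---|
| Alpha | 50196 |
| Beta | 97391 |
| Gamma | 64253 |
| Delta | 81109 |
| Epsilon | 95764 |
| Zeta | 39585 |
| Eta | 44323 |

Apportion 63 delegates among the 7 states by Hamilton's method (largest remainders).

Total 472621; standard divisor 472621/63 ≈ 7501.921.
Standard quotas: Alpha 6.6911, Beta 12.9821, Gamma 8.5649, Delta 10.8118, Epsilon 12.7653, Zeta 5.2766, Eta 5.9082.
Lower quotas: Alpha 6, Beta 12, Gamma 8, Delta 10, Epsilon 12, Zeta 5, Eta 5 (sum 58, leaving 5 seats).
Remainders in descending order: Beta 0.9821, Eta 0.9082, Delta 0.8118, Epsilon 0.7653, Alpha 0.6911, Gamma 0.5649, Zeta 0.2766.
Largest remainders: Beta, Eta, Delta, Epsilon, Alpha receive the extra seats.

Alpha 7, Beta 13, Gamma 8, Delta 11, Epsilon 13, Zeta 5, Eta 6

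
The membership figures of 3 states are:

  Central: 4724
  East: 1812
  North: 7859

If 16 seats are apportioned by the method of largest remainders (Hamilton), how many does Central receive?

5

The standard divisor is 14395/16 ≈ 899.688.
Standard quotas: Central 5.2507, East 2.0140, North 8.7353.
Lower quotas: Central 5, East 2, North 8 (sum 15, leaving 1 seat).
Remainders in descending order: North 0.7353, Central 0.2507, East 0.0140.
The surplus seat goes to North.
Central receives 5.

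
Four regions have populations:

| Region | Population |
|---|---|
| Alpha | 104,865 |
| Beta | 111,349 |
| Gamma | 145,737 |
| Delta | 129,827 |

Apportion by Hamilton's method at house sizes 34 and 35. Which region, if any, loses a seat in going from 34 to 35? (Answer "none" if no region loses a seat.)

none

At 34 seats: Alpha 7, Beta 8, Gamma 10, Delta 9.
At 35 seats: Alpha 8, Beta 8, Gamma 10, Delta 9.
No region's allocation decreased.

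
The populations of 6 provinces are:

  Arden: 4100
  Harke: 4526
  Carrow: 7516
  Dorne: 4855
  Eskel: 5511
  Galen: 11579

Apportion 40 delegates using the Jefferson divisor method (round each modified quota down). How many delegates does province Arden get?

Standard divisor 38087/40 ≈ 952.175; standard quotas: Arden 4.306, Harke 4.753, Carrow 7.894, Dorne 5.099, Eskel 5.788, Galen 12.161.
Rounding down gives 4, 4, 7, 5, 5, 12 = 37 seats, so the divisor must be adjusted.
With modified divisor 900: modified quotas Arden 4.556, Harke 5.029, Carrow 8.351, Dorne 5.394, Eskel 6.123, Galen 12.866.
Rounding down: Arden 4, Harke 5, Carrow 8, Dorne 5, Eskel 6, Galen 12 (total 40).
Arden receives 4.

4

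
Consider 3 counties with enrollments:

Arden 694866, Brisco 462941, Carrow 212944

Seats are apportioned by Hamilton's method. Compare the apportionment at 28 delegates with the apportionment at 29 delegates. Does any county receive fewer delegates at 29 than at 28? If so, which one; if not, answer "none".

At 28 seats: Arden 14, Brisco 10, Carrow 4.
At 29 seats: Arden 15, Brisco 10, Carrow 4.
No county's allocation decreased.

none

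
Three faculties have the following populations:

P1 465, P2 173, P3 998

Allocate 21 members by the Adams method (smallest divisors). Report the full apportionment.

Standard divisor 1636/21 ≈ 77.905; standard quotas: P1 5.969, P2 2.221, P3 12.811.
Rounding up gives 6, 3, 13 = 22 seats, so the divisor must be adjusted.
With modified divisor 85: modified quotas P1 5.471, P2 2.035, P3 11.741.
Rounding up: P1 6, P2 3, P3 12 (total 21).

P1: 6, P2: 3, P3: 12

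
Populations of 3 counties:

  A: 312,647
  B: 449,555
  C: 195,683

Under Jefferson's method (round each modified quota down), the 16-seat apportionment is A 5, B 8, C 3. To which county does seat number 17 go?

Priority for the next seat is population ÷ (current seats + 1).
Priorities: A 52107.833, B 49950.556, C 48920.750.
Highest priority: A.

A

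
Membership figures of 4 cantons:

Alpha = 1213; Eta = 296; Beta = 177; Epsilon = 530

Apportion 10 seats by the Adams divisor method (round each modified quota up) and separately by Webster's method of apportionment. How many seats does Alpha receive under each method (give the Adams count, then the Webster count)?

Adams: Alpha 5, Eta 2, Beta 1, Epsilon 2.
Webster: Alpha 6, Eta 1, Beta 1, Epsilon 2.
Alpha gets 5 under Adams and 6 under Webster.

5 and 6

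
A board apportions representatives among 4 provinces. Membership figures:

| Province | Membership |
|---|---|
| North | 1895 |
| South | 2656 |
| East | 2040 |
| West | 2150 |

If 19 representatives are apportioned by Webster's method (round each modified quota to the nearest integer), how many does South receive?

Standard divisor 8741/19 ≈ 460.053; standard quotas: North 4.119, South 5.773, East 4.434, West 4.673.
Rounding to the nearest integer gives North 4, South 6, East 4, West 5 — total 19, matching the house size, so no adjustment is needed.
South receives 6.

6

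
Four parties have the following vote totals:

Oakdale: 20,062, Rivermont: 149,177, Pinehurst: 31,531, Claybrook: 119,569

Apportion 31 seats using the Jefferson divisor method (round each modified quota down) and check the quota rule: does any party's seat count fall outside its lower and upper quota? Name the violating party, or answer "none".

Standard quotas: Oakdale 1.941, Rivermont 14.436, Pinehurst 3.051, Claybrook 11.571.
Jefferson allocation: Oakdale 2, Rivermont 14, Pinehurst 3, Claybrook 12.
Every allocation lies between the lower and upper quota.

none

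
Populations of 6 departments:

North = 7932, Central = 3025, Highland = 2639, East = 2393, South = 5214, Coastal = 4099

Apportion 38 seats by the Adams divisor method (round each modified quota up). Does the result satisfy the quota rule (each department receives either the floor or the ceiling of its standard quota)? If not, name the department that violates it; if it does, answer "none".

Standard quotas: North 11.913, Central 4.543, Highland 3.963, East 3.594, South 7.831, Coastal 6.156.
Adams allocation: North 11, Central 5, Highland 4, East 4, South 8, Coastal 6.
Every allocation lies between the lower and upper quota.

none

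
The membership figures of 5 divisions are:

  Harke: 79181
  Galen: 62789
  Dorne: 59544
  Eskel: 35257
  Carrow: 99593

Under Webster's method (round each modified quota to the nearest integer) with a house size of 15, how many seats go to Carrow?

4

Standard divisor 336364/15 ≈ 22424.267; standard quotas: Harke 3.531, Galen 2.800, Dorne 2.655, Eskel 1.572, Carrow 4.441.
Rounding to the nearest integer gives 4, 3, 3, 2, 4 = 16 seats, so the divisor must be adjusted.
With modified divisor 23100: modified quotas Harke 3.428, Galen 2.718, Dorne 2.578, Eskel 1.526, Carrow 4.311.
Rounding to the nearest integer: Harke 3, Galen 3, Dorne 3, Eskel 2, Carrow 4 (total 15).
Carrow receives 4.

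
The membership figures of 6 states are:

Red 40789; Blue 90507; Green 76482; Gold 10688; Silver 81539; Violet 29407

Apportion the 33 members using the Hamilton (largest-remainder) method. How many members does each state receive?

Standard divisor: 329412 ÷ 33 ≈ 9982.182.
Standard quotas: Red 4.0862, Blue 9.0669, Green 7.6619, Gold 1.0707, Silver 8.1685, Violet 2.9459.
Lower quotas: Red 4, Blue 9, Green 7, Gold 1, Silver 8, Violet 2 (sum 31, leaving 2 seats).
Remainders in descending order: Violet 0.9459, Green 0.6619, Silver 0.1685, Red 0.0862, Gold 0.0707, Blue 0.0669.
The surplus seats go to Violet, Green.

Red 4; Blue 9; Green 8; Gold 1; Silver 8; Violet 3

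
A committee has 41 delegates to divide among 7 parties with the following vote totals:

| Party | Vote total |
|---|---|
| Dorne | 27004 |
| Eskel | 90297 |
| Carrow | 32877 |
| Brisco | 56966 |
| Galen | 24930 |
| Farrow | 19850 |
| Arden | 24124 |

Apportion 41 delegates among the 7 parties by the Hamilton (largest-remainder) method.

Dorne 4, Eskel 13, Carrow 5, Brisco 8, Galen 4, Farrow 3, Arden 4

Standard divisor: 276048 ÷ 41 ≈ 6732.878.
Standard quotas: Dorne 4.0108, Eskel 13.4114, Carrow 4.8831, Brisco 8.4609, Galen 3.7027, Farrow 2.9482, Arden 3.5830.
Lower quotas: Dorne 4, Eskel 13, Carrow 4, Brisco 8, Galen 3, Farrow 2, Arden 3 (sum 37, leaving 4 seats).
Remainders in descending order: Farrow 0.9482, Carrow 0.8831, Galen 0.7027, Arden 0.5830, Brisco 0.4609, Eskel 0.4114, Dorne 0.0108.
Largest remainders: Farrow, Carrow, Galen, Arden receive the extra seats.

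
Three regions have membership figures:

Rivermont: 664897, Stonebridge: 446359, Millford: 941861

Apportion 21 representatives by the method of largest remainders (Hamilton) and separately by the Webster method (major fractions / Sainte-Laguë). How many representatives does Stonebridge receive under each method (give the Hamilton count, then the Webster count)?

4 and 5

Hamilton: Rivermont 7, Stonebridge 4, Millford 10.
Webster: Rivermont 7, Stonebridge 5, Millford 9.
Stonebridge gets 4 under Hamilton and 5 under Webster.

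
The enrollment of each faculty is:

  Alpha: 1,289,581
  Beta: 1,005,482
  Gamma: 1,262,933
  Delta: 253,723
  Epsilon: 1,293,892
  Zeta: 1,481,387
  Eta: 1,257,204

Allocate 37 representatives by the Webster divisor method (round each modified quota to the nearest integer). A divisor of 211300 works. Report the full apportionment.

With modified divisor 211300: modified quotas Alpha 6.103, Beta 4.759, Gamma 5.977, Delta 1.201, Epsilon 6.123, Zeta 7.011, Eta 5.950.
Rounding to the nearest integer: Alpha 6, Beta 5, Gamma 6, Delta 1, Epsilon 6, Zeta 7, Eta 6 (total 37).

Alpha: 6; Beta: 5; Gamma: 6; Delta: 1; Epsilon: 6; Zeta: 7; Eta: 6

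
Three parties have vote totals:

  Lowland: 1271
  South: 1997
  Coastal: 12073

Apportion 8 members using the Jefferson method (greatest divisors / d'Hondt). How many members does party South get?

1

Standard divisor 15341/8 ≈ 1917.625; standard quotas: Lowland 0.663, South 1.041, Coastal 6.296.
Rounding down gives 0, 1, 6 = 7 seats, so the divisor must be adjusted.
With modified divisor 1600: modified quotas Lowland 0.794, South 1.248, Coastal 7.546.
Rounding down: Lowland 0, South 1, Coastal 7 (total 8).
South receives 1.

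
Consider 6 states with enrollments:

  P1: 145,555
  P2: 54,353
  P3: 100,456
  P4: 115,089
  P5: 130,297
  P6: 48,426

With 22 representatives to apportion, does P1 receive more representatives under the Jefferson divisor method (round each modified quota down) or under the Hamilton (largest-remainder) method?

Jefferson: P1 6, P2 2, P3 4, P4 4, P5 5, P6 1.
Hamilton: P1 5, P2 2, P3 4, P4 4, P5 5, P6 2.
P1 gets 6 under Jefferson and 5 under Hamilton.

Jefferson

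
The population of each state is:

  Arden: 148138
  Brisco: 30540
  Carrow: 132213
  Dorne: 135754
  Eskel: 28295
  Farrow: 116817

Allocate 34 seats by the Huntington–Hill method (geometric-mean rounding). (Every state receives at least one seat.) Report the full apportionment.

With divisor 17846: modified quotas Arden 8.301, Brisco 1.711, Carrow 7.409, Dorne 7.607, Eskel 1.586, Farrow 6.546.
Geometric-mean thresholds: Arden √(8·9)=8.485, Brisco √(1·2)=1.414, Carrow √(7·8)=7.483, Dorne √(7·8)=7.483, Eskel √(1·2)=1.414, Farrow √(6·7)=6.481.
Each quota rounded against its threshold gives Arden 8, Brisco 2, Carrow 7, Dorne 8, Eskel 2, Farrow 7 (total 34).

Arden 8; Brisco 2; Carrow 7; Dorne 8; Eskel 2; Farrow 7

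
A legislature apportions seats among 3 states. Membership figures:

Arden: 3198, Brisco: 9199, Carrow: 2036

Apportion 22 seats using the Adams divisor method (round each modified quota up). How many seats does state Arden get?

5

Standard divisor 14433/22 ≈ 656.045; standard quotas: Arden 4.875, Brisco 14.022, Carrow 3.103.
Rounding up gives 5, 15, 4 = 24 seats, so the divisor must be adjusted.
With modified divisor 700: modified quotas Arden 4.569, Brisco 13.141, Carrow 2.909.
Rounding up: Arden 5, Brisco 14, Carrow 3 (total 22).
Arden receives 5.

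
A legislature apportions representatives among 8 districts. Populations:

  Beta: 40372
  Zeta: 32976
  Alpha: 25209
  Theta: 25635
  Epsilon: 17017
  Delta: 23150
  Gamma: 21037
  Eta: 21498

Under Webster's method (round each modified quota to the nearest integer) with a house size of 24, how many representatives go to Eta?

2

Standard divisor 206894/24 ≈ 8620.583; standard quotas: Beta 4.683, Zeta 3.825, Alpha 2.924, Theta 2.974, Epsilon 1.974, Delta 2.685, Gamma 2.440, Eta 2.494.
Rounding to the nearest integer gives Beta 5, Zeta 4, Alpha 3, Theta 3, Epsilon 2, Delta 3, Gamma 2, Eta 2 — total 24, matching the house size, so no adjustment is needed.
Eta receives 2.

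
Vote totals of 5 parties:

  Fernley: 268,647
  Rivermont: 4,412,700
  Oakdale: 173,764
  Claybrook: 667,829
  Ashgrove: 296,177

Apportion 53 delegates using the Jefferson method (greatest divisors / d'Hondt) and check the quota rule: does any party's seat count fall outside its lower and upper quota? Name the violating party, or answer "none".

Rivermont

Standard quotas: Fernley 2.447, Rivermont 40.190, Oakdale 1.583, Claybrook 6.083, Ashgrove 2.698.
Jefferson allocation: Fernley 2, Rivermont 42, Oakdale 1, Claybrook 6, Ashgrove 2.
Rivermont has quota 40.190 (lower 40, upper 41) but receives 42 — outside the quota interval.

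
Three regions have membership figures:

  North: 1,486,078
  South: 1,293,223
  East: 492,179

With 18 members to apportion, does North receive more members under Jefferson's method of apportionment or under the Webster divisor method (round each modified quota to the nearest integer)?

Jefferson: North 9, South 7, East 2.
Webster: North 8, South 7, East 3.
North gets 9 under Jefferson and 8 under Webster.

Jefferson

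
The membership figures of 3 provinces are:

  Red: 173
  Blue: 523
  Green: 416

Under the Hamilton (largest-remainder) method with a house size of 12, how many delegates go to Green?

Standard divisor: 1112 ÷ 12 ≈ 92.667.
Standard quotas: Red 1.867, Blue 5.644, Green 4.489.
Lower quotas: Red 1, Blue 5, Green 4 (sum 10, leaving 2 seats).
Remainders in descending order: Red 0.867, Blue 0.644, Green 0.489.
The surplus seats go to Red, Blue.
Green receives 4.

4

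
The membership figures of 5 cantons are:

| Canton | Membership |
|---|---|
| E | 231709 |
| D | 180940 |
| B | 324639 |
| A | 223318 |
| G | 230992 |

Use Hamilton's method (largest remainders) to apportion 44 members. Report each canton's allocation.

E 9, D 7, B 12, A 8, G 8

The standard divisor is 1191598/44 ≈ 27081.773.
Standard quotas: E 8.5559, D 6.6812, B 11.9874, A 8.2461, G 8.5294.
Lower quotas: E 8, D 6, B 11, A 8, G 8 (sum 41, leaving 3 seats).
Remainders in descending order: B 0.9874, D 0.6812, E 0.5559, G 0.5294, A 0.2461.
The surplus seats go to B, D, E.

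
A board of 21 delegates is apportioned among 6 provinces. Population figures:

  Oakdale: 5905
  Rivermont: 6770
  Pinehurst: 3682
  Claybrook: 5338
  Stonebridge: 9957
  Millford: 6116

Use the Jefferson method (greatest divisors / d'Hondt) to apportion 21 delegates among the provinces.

Oakdale 3, Rivermont 4, Pinehurst 2, Claybrook 3, Stonebridge 6, Millford 3

Standard divisor 37768/21 ≈ 1798.476; standard quotas: Oakdale 3.283, Rivermont 3.764, Pinehurst 2.047, Claybrook 2.968, Stonebridge 5.536, Millford 3.401.
Rounding down gives 3, 3, 2, 2, 5, 3 = 18 seats, so the divisor must be adjusted.
With modified divisor 1600: modified quotas Oakdale 3.691, Rivermont 4.231, Pinehurst 2.301, Claybrook 3.336, Stonebridge 6.223, Millford 3.822.
Rounding down: Oakdale 3, Rivermont 4, Pinehurst 2, Claybrook 3, Stonebridge 6, Millford 3 (total 21).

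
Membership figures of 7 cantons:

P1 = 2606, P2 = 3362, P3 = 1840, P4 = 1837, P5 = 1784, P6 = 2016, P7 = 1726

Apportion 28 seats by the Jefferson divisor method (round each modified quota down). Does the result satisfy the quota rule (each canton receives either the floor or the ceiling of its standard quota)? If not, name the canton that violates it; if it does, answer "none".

none

Standard quotas: P1 4.810, P2 6.205, P3 3.396, P4 3.390, P5 3.293, P6 3.721, P7 3.186.
Jefferson allocation: P1 5, P2 7, P3 3, P4 3, P5 3, P6 4, P7 3.
Every allocation lies between the lower and upper quota.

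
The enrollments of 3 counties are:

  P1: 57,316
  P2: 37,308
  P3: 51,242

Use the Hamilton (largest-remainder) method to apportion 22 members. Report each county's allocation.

Total 145866; standard divisor 145866/22 ≈ 6630.273.
Standard quotas: P1 8.6446, P2 5.6269, P3 7.7285.
Lower quotas: P1 8, P2 5, P3 7 (sum 20, leaving 2 seats).
Remainders in descending order: P3 0.7285, P1 0.6446, P2 0.6269.
Largest remainders: P3, P1 receive the extra seats.

P1=9, P2=5, P3=8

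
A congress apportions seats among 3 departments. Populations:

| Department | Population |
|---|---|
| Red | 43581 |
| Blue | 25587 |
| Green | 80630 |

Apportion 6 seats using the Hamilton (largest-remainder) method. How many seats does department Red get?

Standard divisor: 149798 ÷ 6 ≈ 24966.333.
Standard quotas: Red 1.7456, Blue 1.0249, Green 3.2295.
Lower quotas: Red 1, Blue 1, Green 3 (sum 5, leaving 1 seat).
Remainders in descending order: Red 0.7456, Green 0.2295, Blue 0.0249.
Largest remainder: Red receives the extra seat.
Red receives 2.

2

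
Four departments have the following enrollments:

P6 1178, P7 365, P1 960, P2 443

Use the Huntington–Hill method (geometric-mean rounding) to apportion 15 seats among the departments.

P6 6, P7 2, P1 5, P2 2

With divisor 198: modified quotas P6 5.949, P7 1.843, P1 4.848, P2 2.237.
Geometric-mean thresholds: P6 √(5·6)=5.477, P7 √(1·2)=1.414, P1 √(4·5)=4.472, P2 √(2·3)=2.449.
Each quota rounded against its threshold gives P6 6, P7 2, P1 5, P2 2 (total 15).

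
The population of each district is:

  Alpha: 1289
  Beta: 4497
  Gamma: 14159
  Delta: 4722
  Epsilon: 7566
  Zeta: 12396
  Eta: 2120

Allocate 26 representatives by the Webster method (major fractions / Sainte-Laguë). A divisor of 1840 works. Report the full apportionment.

With modified divisor 1840: modified quotas Alpha 0.701, Beta 2.444, Gamma 7.695, Delta 2.566, Epsilon 4.112, Zeta 6.737, Eta 1.152.
Rounding to the nearest integer: Alpha 1, Beta 2, Gamma 8, Delta 3, Epsilon 4, Zeta 7, Eta 1 (total 26).

Alpha 1, Beta 2, Gamma 8, Delta 3, Epsilon 4, Zeta 7, Eta 1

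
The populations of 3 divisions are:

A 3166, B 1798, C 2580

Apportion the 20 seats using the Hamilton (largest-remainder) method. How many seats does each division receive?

A 8, B 5, C 7

Total 7544; standard divisor 7544/20 ≈ 377.2.
Standard quotas: A 8.393, B 4.767, C 6.840.
Lower quotas: A 8, B 4, C 6 (sum 18, leaving 2 seats).
Remainders in descending order: C 0.840, B 0.767, A 0.393.
Largest remainders: C, B receive the extra seats.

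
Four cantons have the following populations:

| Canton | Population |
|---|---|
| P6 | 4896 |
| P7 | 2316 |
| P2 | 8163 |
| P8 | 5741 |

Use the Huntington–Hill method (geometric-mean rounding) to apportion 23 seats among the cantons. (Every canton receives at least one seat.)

With divisor 920: modified quotas P6 5.322, P7 2.517, P2 8.873, P8 6.240.
Geometric-mean thresholds: P6 √(5·6)=5.477, P7 √(2·3)=2.449, P2 √(8·9)=8.485, P8 √(6·7)=6.481.
Each quota rounded against its threshold gives P6 5, P7 3, P2 9, P8 6 (total 23).

P6 5; P7 3; P2 9; P8 6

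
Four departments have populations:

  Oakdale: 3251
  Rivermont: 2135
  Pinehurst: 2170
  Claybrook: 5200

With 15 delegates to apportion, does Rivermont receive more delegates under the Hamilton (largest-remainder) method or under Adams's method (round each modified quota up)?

Hamilton: Oakdale 4, Rivermont 2, Pinehurst 3, Claybrook 6.
Adams: Oakdale 4, Rivermont 3, Pinehurst 3, Claybrook 5.
Rivermont gets 2 under Hamilton and 3 under Adams.

Adams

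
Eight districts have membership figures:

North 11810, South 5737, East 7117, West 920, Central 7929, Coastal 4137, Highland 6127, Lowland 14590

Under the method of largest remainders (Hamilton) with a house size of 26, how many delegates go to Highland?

3

The standard divisor is 58367/26 ≈ 2244.885.
Standard quotas: North 5.2608, South 2.5556, East 3.1703, West 0.4098, Central 3.5320, Coastal 1.8429, Highland 2.7293, Lowland 6.4992.
Lower quotas: North 5, South 2, East 3, West 0, Central 3, Coastal 1, Highland 2, Lowland 6 (sum 22, leaving 4 seats).
Remainders in descending order: Coastal 0.8429, Highland 0.7293, South 0.5556, Central 0.5320, Lowland 0.4992, West 0.4098, North 0.2608, East 0.1703.
The surplus seats go to Coastal, Highland, South, Central.
Highland receives 3.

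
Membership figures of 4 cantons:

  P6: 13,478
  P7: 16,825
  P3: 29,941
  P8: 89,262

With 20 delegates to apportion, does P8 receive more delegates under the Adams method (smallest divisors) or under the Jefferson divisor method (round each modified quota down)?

Adams: P6 2, P7 3, P3 4, P8 11.
Jefferson: P6 1, P7 2, P3 4, P8 13.
P8 gets 11 under Adams and 13 under Jefferson.

Jefferson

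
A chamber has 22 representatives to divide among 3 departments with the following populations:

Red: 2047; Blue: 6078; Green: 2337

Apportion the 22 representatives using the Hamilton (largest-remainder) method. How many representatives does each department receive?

Red: 4, Blue: 13, Green: 5

Standard divisor: 10462 ÷ 22 ≈ 475.545.
Standard quotas: Red 4.3045, Blue 12.7811, Green 4.9144.
Lower quotas: Red 4, Blue 12, Green 4 (sum 20, leaving 2 seats).
Remainders in descending order: Green 0.9144, Blue 0.7811, Red 0.3045.
Largest remainders: Green, Blue receive the extra seats.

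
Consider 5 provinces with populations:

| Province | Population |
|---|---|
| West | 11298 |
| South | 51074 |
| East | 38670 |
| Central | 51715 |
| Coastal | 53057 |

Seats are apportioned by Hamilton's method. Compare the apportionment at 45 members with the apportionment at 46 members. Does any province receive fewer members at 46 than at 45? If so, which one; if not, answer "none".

At 45 seats: West 3, South 11, East 8, Central 11, Coastal 12.
At 46 seats: West 2, South 11, East 9, Central 12, Coastal 12.
West drops from 3 to 2.

West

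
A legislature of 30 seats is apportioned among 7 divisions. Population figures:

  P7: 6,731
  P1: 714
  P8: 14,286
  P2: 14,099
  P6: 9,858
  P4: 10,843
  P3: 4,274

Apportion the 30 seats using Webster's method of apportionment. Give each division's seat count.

Standard divisor 60805/30 ≈ 2026.833; standard quotas: P7 3.321, P1 0.352, P8 7.048, P2 6.956, P6 4.864, P4 5.350, P3 2.109.
Rounding to the nearest integer gives 3, 0, 7, 7, 5, 5, 2 = 29 seats, so the divisor must be adjusted.
With modified divisor 1950: modified quotas P7 3.452, P1 0.366, P8 7.326, P2 7.230, P6 5.055, P4 5.561, P3 2.192.
Rounding to the nearest integer: P7 3, P1 0, P8 7, P2 7, P6 5, P4 6, P3 2 (total 30).

P7 3; P1 0; P8 7; P2 7; P6 5; P4 6; P3 2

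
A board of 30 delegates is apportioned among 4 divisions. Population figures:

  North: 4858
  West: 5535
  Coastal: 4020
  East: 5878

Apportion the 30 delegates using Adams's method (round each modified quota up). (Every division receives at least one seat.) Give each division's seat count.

North: 7; West: 8; Coastal: 6; East: 9

Standard divisor 20291/30 ≈ 676.367; standard quotas: North 7.182, West 8.183, Coastal 5.944, East 8.691.
Rounding up gives 8, 9, 6, 9 = 32 seats, so the divisor must be adjusted.
With modified divisor 700: modified quotas North 6.940, West 7.907, Coastal 5.743, East 8.397.
Rounding up: North 7, West 8, Coastal 6, East 9 (total 30).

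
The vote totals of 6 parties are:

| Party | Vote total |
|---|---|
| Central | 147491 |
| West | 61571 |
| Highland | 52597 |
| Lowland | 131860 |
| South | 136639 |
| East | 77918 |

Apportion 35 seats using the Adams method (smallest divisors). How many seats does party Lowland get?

7

Standard divisor 608076/35 ≈ 17373.6; standard quotas: Central 8.489, West 3.544, Highland 3.027, Lowland 7.590, South 7.865, East 4.485.
Rounding up gives 9, 4, 4, 8, 8, 5 = 38 seats, so the divisor must be adjusted.
With modified divisor 19200: modified quotas Central 7.682, West 3.207, Highland 2.739, Lowland 6.868, South 7.117, East 4.058.
Rounding up: Central 8, West 4, Highland 3, Lowland 7, South 8, East 5 (total 35).
Lowland receives 7.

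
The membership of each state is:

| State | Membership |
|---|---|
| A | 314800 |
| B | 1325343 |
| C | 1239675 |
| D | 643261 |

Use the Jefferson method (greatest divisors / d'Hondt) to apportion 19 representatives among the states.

A 1, B 8, C 7, D 3

Standard divisor 3523079/19 ≈ 185425.211; standard quotas: A 1.698, B 7.148, C 6.686, D 3.469.
Rounding down gives 1, 7, 6, 3 = 17 seats, so the divisor must be adjusted.
With modified divisor 163200: modified quotas A 1.929, B 8.121, C 7.596, D 3.942.
Rounding down: A 1, B 8, C 7, D 3 (total 19).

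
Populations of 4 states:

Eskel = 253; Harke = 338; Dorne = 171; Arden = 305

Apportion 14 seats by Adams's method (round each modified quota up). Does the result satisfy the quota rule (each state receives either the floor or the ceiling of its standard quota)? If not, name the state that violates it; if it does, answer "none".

none

Standard quotas: Eskel 3.320, Harke 4.435, Dorne 2.244, Arden 4.002.
Adams allocation: Eskel 3, Harke 4, Dorne 3, Arden 4.
Every allocation lies between the lower and upper quota.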